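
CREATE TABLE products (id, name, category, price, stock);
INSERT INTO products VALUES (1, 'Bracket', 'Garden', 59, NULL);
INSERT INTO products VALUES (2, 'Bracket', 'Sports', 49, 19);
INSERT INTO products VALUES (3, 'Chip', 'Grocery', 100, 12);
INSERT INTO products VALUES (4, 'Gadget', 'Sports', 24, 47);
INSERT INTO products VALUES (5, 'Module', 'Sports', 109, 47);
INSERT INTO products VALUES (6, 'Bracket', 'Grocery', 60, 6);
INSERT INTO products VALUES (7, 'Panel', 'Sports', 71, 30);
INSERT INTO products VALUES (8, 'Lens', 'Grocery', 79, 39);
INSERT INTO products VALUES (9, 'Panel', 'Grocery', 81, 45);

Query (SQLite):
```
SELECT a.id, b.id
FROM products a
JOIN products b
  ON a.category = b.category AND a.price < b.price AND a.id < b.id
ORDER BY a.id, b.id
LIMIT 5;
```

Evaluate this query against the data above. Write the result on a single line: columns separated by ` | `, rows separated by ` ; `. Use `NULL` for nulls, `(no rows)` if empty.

Pairs (a,b) with same category, a.price < b.price, a.id < b.id.
category groups: Garden:{1} Grocery:{3,6,8,9} Sports:{2,4,5,7}
Ordered by (a.id, b.id); first 5.

2 | 5 ; 2 | 7 ; 4 | 5 ; 4 | 7 ; 6 | 8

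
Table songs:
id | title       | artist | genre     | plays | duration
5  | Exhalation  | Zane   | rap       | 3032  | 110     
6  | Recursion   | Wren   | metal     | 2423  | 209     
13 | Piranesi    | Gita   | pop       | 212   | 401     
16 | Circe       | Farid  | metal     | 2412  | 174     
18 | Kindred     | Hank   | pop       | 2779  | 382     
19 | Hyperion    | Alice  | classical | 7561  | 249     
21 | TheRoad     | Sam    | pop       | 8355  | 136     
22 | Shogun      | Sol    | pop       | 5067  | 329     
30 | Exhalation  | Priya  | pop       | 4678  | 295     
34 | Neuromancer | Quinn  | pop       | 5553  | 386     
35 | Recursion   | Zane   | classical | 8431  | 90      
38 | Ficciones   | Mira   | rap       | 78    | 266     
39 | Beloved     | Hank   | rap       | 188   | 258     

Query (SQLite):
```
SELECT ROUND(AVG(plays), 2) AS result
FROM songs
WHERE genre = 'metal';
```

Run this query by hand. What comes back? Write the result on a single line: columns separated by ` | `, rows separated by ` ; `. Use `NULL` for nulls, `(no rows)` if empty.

Rows where genre='metal' → plays values: [2423, 2412].
AVG = 4835 / 2 (rounded to 2 dp).

2417.5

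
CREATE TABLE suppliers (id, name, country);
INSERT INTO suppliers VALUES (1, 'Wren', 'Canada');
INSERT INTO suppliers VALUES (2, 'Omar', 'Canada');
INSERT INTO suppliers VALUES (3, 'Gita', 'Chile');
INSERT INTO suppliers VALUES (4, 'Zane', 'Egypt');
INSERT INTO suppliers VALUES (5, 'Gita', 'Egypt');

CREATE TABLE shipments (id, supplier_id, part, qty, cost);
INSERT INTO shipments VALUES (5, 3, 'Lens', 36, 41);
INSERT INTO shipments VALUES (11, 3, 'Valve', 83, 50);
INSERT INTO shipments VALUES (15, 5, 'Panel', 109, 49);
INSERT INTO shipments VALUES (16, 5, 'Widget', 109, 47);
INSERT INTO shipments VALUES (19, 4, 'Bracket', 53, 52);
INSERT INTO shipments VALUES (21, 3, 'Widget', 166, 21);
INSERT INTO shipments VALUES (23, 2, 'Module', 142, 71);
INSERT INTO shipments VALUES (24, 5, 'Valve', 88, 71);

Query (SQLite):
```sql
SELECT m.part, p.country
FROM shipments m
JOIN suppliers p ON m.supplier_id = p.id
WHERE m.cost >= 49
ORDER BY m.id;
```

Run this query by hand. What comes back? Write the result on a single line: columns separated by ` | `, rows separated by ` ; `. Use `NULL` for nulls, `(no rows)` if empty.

Each shipments row matches the suppliers row where supplier_id = suppliers.id.
Then keep rows with m.cost >= 49.

Valve | Chile ; Panel | Egypt ; Bracket | Egypt ; Module | Canada ; Valve | Egypt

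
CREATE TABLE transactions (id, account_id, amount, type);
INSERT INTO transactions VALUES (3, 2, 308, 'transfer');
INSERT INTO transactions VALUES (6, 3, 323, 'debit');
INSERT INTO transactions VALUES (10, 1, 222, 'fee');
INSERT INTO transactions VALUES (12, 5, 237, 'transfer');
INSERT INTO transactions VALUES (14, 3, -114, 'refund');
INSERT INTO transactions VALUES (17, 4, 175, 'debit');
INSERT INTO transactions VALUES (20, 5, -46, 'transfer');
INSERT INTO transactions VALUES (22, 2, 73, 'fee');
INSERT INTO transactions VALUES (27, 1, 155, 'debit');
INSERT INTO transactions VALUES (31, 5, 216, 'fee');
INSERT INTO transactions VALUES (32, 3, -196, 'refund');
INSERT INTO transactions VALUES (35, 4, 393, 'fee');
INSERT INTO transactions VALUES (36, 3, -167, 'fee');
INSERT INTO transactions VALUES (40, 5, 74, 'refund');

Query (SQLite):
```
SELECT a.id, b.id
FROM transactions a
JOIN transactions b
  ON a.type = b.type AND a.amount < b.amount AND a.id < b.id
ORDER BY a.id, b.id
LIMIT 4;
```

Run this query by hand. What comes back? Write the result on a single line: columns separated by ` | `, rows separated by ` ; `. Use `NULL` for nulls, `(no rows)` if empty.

10 | 35 ; 14 | 40 ; 22 | 31 ; 22 | 35

Pairs (a,b) with same type, a.amount < b.amount, a.id < b.id.
type groups: debit:{6,17,27} fee:{10,22,31,35,36} refund:{14,32,40} transfer:{3,12,20}
Ordered by (a.id, b.id); first 4.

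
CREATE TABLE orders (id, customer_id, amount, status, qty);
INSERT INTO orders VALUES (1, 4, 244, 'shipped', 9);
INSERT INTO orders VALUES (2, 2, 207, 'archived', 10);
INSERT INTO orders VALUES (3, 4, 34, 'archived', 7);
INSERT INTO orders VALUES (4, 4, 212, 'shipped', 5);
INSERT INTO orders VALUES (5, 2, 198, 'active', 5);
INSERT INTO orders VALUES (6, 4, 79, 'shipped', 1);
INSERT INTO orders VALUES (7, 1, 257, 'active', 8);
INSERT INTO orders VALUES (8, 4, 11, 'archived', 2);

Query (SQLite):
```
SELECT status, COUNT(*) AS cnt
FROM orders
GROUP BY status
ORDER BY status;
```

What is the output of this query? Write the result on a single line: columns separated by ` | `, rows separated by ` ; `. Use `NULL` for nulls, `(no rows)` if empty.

Partition orders by status; compute COUNT(*) within each group.
  active: ids {5, 7} → COUNT(*)=2
  archived: ids {2, 3, 8} → COUNT(*)=3
  shipped: ids {1, 4, 6} → COUNT(*)=3

active | 2 ; archived | 3 ; shipped | 3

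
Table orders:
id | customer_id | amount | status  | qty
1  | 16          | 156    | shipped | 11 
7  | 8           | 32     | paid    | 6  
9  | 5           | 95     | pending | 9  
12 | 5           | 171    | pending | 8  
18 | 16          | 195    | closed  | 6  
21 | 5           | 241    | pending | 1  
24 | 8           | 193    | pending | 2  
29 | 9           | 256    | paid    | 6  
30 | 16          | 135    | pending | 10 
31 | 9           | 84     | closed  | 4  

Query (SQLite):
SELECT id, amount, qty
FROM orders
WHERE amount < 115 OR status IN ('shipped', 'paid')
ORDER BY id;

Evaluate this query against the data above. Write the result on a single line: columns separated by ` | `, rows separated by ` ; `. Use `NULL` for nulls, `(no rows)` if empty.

1 | 156 | 11 ; 7 | 32 | 6 ; 9 | 95 | 9 ; 29 | 256 | 6 ; 31 | 84 | 4

amount < 115: ids {7, 9, 31}
status IN ('shipped', 'paid'): ids {1, 7, 29}
Combine with OR.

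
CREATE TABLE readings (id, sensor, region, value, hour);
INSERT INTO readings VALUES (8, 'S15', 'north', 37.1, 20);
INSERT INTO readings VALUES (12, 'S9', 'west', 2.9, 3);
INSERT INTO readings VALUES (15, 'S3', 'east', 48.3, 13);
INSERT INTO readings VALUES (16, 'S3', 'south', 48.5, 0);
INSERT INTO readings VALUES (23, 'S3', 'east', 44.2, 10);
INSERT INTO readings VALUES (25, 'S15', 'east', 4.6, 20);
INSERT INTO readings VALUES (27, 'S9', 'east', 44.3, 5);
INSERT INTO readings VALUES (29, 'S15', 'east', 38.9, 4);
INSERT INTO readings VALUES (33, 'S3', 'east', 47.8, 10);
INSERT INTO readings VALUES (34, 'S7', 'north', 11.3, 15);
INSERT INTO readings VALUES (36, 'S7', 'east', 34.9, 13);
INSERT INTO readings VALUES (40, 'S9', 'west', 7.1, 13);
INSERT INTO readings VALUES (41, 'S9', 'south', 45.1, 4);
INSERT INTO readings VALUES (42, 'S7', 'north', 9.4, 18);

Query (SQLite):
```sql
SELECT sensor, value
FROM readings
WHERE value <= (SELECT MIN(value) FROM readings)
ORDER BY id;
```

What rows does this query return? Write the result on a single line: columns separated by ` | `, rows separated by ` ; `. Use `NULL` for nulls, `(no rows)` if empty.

S9 | 2.9

Scalar subquery: MIN(value) over all readings rows = 2.9.
Keep rows where value <= that value.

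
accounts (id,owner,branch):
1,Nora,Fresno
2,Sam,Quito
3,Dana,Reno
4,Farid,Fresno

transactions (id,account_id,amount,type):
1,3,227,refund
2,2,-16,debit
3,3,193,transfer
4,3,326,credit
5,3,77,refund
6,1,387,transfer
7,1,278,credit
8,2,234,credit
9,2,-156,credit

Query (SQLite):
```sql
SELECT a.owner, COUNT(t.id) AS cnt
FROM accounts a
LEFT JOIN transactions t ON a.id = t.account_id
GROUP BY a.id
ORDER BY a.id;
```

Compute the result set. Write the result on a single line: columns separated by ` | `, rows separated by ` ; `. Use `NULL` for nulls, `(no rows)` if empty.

Nora | 2 ; Sam | 3 ; Dana | 4 ; Farid | 0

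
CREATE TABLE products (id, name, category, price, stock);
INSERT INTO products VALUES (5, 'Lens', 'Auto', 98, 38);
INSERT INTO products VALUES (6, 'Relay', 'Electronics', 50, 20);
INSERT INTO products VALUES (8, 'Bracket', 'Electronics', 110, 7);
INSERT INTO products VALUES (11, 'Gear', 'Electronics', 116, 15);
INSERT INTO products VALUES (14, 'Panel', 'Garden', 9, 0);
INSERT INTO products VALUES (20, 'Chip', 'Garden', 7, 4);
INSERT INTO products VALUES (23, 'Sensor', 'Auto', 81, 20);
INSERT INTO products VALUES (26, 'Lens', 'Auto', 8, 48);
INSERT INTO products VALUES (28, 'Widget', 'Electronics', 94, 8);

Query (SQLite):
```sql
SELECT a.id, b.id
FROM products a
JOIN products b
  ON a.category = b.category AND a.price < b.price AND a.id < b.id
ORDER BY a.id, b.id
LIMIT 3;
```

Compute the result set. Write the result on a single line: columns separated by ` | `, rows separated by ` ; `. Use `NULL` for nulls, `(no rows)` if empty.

Pairs (a,b) with same category, a.price < b.price, a.id < b.id.
category groups: Auto:{5,23,26} Electronics:{6,8,11,28} Garden:{14,20}
Ordered by (a.id, b.id); first 3.

6 | 8 ; 6 | 11 ; 6 | 28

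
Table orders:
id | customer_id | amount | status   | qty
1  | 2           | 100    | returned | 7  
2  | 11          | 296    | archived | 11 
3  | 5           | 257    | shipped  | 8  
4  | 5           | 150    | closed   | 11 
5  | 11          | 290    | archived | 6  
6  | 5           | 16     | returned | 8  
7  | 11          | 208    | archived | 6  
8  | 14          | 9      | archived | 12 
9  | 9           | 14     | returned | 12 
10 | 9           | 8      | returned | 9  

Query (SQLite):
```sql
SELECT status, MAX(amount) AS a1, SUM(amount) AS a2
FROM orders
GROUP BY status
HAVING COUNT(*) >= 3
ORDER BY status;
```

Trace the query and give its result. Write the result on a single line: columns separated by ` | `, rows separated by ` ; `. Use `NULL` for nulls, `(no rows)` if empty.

Group orders by status.
Per group compute: MAX(amount), SUM(amount).
HAVING: drop groups with fewer than 3 rows.
  archived: ids {2, 5, 7, 8} → MAX(amount)=296, SUM(amount)=803
  closed: ids {4} → MAX(amount)=150, SUM(amount)=150
  returned: ids {1, 6, 9, 10} → MAX(amount)=100, SUM(amount)=138
  shipped: ids {3} → MAX(amount)=257, SUM(amount)=257

archived | 296 | 803 ; returned | 100 | 138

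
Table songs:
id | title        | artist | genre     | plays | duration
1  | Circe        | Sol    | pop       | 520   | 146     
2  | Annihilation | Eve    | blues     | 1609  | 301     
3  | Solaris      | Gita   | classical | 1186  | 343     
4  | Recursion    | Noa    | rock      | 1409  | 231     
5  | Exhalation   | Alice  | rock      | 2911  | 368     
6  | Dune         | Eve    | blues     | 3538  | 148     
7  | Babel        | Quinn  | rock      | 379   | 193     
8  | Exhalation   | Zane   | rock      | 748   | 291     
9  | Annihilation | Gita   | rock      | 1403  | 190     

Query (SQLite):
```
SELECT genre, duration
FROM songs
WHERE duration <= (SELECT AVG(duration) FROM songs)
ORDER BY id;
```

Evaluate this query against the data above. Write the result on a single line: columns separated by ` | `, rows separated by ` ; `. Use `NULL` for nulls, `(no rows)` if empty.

pop | 146 ; rock | 231 ; blues | 148 ; rock | 193 ; rock | 190

Scalar subquery: AVG(duration) over all songs rows = 245.666667 (≈; comparison uses full precision).
Keep rows where duration <= that value.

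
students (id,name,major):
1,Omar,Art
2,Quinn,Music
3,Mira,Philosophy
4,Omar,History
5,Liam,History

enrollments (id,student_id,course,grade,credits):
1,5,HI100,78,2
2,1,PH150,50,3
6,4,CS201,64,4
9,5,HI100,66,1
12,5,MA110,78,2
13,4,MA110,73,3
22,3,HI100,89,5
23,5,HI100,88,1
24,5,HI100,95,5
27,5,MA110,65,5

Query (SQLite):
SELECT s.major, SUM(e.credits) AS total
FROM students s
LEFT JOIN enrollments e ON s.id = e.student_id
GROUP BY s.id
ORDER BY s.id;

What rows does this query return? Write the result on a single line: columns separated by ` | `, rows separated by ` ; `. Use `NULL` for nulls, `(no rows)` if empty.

LEFT JOIN keeps every students row; unmatched ones get NULL for enrollments columns.
Group by students.id and compute SUM(e.credits). SUM over an all-NULL group is NULL.
  1: ids {2} → SUM(e.credits)=3
  2: ids {—} → SUM(e.credits)=NULL
  3: ids {22} → SUM(e.credits)=5
  4: ids {6, 13} → SUM(e.credits)=7
  5: ids {1, 9, 12, 23, 24, 27} → SUM(e.credits)=16

Art | 3 ; Music | NULL ; Philosophy | 5 ; History | 7 ; History | 16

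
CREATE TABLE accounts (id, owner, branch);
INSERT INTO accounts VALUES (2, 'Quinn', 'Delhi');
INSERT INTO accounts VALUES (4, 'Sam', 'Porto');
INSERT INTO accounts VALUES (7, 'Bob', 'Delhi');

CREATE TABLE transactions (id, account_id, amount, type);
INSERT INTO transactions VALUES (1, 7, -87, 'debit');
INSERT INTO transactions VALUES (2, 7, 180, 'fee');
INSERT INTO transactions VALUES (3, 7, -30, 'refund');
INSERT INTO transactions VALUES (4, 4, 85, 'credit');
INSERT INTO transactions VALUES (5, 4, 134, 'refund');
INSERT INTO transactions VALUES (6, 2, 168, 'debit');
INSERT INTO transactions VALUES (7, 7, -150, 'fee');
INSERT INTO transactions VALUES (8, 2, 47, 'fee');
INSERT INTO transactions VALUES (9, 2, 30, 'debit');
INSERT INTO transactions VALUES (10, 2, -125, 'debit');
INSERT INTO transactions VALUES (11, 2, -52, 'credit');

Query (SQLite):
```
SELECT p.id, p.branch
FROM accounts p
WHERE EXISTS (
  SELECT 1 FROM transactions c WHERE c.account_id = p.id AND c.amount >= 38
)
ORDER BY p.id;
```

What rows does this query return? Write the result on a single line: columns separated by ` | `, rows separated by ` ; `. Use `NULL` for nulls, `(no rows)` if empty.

2 | Delhi ; 4 | Porto ; 7 | Delhi

For each accounts row, check whether any transactions with matching account_id has amount >= 38.
Keep rows where that is true.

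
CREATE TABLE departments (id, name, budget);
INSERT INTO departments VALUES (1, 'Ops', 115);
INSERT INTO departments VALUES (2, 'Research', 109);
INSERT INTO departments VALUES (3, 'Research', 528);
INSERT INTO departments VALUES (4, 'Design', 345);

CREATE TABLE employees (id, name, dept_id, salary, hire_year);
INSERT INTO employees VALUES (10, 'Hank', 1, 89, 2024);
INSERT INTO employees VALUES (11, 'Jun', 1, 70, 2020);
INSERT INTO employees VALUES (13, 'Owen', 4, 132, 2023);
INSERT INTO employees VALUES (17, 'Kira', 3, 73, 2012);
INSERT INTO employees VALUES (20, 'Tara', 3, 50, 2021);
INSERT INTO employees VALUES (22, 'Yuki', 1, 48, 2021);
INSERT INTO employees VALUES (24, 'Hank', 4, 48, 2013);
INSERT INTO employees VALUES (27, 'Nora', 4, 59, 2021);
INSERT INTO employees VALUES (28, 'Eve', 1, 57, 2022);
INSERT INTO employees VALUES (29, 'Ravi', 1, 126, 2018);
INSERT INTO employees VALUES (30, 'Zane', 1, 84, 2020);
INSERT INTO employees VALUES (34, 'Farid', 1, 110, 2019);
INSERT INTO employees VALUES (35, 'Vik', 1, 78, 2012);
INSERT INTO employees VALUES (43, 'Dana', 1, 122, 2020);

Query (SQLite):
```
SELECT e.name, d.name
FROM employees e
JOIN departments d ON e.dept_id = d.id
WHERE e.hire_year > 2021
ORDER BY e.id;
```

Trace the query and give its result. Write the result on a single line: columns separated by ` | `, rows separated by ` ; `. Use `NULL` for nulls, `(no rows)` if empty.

Hank | Ops ; Owen | Design ; Eve | Ops

Each employees row matches the departments row where dept_id = departments.id.
Then keep rows with e.hire_year > 2021.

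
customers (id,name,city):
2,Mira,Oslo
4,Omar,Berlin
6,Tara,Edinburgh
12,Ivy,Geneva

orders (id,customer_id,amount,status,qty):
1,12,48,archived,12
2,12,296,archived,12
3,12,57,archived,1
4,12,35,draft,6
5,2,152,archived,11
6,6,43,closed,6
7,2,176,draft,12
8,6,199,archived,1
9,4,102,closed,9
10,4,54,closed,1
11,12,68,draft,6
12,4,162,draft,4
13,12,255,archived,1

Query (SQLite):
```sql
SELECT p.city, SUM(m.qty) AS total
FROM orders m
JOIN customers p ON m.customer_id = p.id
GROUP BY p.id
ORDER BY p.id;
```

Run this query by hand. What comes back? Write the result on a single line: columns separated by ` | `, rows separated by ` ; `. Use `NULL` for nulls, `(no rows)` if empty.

Oslo | 23 ; Berlin | 14 ; Edinburgh | 7 ; Geneva | 38

Join each orders row to its customers via customer_id.
Group joined rows by customers.id; compute SUM(m.qty) per group.
  2: ids {5, 7} → SUM(m.qty)=23
  4: ids {9, 10, 12} → SUM(m.qty)=14
  6: ids {6, 8} → SUM(m.qty)=7
  12: ids {1, 2, 3, 4, 11, 13} → SUM(m.qty)=38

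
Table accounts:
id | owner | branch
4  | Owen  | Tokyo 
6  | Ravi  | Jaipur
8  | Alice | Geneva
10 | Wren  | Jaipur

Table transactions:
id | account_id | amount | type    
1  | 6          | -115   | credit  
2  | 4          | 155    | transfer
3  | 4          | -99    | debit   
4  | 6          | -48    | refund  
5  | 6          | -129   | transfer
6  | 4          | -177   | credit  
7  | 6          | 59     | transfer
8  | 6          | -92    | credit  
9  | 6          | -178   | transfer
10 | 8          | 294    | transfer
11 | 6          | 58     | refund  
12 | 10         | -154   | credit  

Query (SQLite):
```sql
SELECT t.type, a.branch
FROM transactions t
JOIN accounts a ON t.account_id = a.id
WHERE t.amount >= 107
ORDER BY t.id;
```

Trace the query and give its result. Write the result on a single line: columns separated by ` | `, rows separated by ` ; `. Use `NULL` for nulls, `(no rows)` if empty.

transfer | Tokyo ; transfer | Geneva

Each transactions row matches the accounts row where account_id = accounts.id.
Then keep rows with t.amount >= 107.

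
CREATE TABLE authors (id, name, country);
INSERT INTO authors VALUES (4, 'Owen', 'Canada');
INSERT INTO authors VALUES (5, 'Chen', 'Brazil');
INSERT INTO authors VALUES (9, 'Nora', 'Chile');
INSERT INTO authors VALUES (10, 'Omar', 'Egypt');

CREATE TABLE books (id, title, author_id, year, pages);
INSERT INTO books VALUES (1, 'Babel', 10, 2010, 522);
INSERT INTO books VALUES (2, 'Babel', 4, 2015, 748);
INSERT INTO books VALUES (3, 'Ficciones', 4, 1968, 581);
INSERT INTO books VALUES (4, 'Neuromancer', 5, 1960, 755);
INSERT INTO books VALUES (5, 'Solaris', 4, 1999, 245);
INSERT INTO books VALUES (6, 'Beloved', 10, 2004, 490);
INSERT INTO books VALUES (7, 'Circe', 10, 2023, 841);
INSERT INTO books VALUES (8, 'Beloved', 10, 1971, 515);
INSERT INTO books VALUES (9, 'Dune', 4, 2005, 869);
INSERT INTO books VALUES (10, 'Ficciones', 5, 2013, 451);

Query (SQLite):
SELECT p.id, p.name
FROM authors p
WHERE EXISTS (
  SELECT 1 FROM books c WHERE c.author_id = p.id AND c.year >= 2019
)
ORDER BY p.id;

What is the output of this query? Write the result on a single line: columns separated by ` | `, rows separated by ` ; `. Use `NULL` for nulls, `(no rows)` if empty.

10 | Omar

For each authors row, check whether any books with matching author_id has year >= 2019.
Keep rows where that is true.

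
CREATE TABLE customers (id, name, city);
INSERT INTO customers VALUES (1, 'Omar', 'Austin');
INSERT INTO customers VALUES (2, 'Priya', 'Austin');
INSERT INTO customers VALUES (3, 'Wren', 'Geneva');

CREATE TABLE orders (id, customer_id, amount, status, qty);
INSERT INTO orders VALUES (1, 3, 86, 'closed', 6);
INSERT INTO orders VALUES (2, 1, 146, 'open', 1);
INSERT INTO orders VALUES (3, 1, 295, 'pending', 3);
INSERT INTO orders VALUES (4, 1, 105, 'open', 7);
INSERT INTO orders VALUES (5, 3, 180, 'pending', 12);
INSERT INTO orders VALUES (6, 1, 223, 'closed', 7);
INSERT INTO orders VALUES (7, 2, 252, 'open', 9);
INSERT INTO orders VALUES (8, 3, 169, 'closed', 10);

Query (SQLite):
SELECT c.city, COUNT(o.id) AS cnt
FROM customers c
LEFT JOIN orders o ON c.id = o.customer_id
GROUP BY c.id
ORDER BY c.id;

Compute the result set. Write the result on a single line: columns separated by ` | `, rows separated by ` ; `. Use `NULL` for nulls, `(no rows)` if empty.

Austin | 4 ; Austin | 1 ; Geneva | 3

LEFT JOIN keeps every customers row; unmatched ones get NULL for orders columns.
Group by customers.id and compute COUNT(o.id). COUNT(col) of an all-NULL group is 0.
  1: ids {2, 3, 4, 6} → COUNT(o.id)=4
  2: ids {7} → COUNT(o.id)=1
  3: ids {1, 5, 8} → COUNT(o.id)=3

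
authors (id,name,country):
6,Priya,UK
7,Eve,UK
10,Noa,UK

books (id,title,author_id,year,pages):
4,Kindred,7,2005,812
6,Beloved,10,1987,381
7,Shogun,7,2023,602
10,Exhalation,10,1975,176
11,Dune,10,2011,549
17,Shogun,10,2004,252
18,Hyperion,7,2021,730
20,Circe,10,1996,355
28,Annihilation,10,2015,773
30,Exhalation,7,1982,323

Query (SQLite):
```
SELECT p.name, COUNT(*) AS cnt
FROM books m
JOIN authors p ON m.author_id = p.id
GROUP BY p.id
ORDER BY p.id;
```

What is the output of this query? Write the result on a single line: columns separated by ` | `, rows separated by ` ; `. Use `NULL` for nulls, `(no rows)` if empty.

Eve | 4 ; Noa | 6

Join each books row to its authors via author_id.
Group joined rows by authors.id; compute COUNT(*) per group.
  7: ids {4, 7, 18, 30} → COUNT(*)=4
  10: ids {6, 10, 11, 17, 20, 28} → COUNT(*)=6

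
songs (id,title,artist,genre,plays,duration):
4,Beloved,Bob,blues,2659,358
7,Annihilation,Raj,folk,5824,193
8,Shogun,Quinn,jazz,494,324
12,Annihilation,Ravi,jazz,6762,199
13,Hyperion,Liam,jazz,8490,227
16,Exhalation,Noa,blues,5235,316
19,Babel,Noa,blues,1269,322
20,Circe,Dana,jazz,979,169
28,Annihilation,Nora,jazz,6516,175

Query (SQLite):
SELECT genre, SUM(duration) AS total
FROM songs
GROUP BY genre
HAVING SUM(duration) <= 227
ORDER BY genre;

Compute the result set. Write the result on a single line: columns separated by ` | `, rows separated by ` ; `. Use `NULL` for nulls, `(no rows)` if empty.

Partition songs by genre; compute SUM(duration) within each group.
HAVING: keep groups where SUM(duration) <= 227.
  blues: ids {4, 16, 19} → SUM(duration)=996
  folk: ids {7} → SUM(duration)=193
  jazz: ids {8, 12, 13, 20, 28} → SUM(duration)=1094

folk | 193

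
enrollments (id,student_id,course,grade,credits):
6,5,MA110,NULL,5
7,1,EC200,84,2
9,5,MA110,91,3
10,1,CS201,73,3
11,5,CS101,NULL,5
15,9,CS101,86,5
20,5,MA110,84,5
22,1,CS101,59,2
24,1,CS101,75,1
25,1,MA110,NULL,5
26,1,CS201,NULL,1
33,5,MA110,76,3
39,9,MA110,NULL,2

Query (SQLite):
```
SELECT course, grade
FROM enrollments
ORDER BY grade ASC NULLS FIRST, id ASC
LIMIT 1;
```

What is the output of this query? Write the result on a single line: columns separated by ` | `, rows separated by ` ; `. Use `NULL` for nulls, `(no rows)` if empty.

MA110 | NULL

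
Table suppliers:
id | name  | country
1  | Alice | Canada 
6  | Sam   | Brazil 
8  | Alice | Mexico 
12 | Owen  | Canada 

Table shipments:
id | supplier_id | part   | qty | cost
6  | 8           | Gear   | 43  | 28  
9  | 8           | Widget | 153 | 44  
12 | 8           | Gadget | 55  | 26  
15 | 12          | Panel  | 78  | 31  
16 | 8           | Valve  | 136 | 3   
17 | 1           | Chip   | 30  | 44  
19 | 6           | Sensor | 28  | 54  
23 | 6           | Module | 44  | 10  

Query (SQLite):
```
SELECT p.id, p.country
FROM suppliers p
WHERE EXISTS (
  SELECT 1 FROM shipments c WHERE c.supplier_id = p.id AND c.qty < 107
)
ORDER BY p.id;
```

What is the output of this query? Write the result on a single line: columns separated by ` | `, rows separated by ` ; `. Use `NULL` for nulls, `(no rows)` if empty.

1 | Canada ; 6 | Brazil ; 8 | Mexico ; 12 | Canada

For each suppliers row, check whether any shipments with matching supplier_id has qty < 107.
Keep rows where that is true.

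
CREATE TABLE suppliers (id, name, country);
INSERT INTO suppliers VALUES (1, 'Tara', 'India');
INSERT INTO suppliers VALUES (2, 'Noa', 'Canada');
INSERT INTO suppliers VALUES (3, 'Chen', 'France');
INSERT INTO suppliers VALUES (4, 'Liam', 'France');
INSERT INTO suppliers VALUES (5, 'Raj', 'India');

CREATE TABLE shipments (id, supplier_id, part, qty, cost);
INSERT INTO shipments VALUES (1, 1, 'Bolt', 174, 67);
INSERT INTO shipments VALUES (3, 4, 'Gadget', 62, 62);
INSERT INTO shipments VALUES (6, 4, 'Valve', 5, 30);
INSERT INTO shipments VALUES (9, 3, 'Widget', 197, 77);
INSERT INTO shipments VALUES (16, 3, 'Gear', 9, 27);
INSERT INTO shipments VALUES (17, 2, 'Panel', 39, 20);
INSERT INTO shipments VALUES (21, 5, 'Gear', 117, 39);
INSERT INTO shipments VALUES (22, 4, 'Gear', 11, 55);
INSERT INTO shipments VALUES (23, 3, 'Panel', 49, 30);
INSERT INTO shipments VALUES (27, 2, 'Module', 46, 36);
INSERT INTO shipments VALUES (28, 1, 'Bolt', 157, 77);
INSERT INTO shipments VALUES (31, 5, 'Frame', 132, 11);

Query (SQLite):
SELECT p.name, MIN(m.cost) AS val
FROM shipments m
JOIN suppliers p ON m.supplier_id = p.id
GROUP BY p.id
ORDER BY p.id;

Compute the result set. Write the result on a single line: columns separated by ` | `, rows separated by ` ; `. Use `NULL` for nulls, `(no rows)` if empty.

Join each shipments row to its suppliers via supplier_id.
Group joined rows by suppliers.id; compute MIN(m.cost) per group.
  1: ids {1, 28} → MIN(m.cost)=67
  2: ids {17, 27} → MIN(m.cost)=20
  3: ids {9, 16, 23} → MIN(m.cost)=27
  4: ids {3, 6, 22} → MIN(m.cost)=30
  5: ids {21, 31} → MIN(m.cost)=11

Tara | 67 ; Noa | 20 ; Chen | 27 ; Liam | 30 ; Raj | 11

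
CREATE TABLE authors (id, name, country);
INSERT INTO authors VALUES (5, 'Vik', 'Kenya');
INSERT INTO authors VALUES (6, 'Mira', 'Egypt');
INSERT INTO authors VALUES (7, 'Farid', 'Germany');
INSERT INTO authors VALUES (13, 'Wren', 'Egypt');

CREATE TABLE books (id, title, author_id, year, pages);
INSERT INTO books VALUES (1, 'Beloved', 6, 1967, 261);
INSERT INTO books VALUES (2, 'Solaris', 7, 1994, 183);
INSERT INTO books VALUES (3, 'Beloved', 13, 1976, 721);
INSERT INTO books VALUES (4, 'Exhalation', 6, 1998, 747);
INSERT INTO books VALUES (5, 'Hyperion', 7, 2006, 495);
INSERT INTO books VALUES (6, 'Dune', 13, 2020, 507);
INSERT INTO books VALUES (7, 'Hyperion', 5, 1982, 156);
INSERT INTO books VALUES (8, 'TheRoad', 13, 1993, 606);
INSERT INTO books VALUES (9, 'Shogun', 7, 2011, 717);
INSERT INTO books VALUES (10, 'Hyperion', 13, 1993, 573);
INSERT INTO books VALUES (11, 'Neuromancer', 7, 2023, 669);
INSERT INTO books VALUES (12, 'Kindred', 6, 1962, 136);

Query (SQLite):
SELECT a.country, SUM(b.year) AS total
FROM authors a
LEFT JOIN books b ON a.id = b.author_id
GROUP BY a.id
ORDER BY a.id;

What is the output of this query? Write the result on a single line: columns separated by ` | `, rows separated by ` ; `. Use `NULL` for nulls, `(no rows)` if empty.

LEFT JOIN keeps every authors row; unmatched ones get NULL for books columns.
Group by authors.id and compute SUM(b.year). SUM over an all-NULL group is NULL.
  5: ids {7} → SUM(b.year)=1982
  6: ids {1, 4, 12} → SUM(b.year)=5927
  7: ids {2, 5, 9, 11} → SUM(b.year)=8034
  13: ids {3, 6, 8, 10} → SUM(b.year)=7982

Kenya | 1982 ; Egypt | 5927 ; Germany | 8034 ; Egypt | 7982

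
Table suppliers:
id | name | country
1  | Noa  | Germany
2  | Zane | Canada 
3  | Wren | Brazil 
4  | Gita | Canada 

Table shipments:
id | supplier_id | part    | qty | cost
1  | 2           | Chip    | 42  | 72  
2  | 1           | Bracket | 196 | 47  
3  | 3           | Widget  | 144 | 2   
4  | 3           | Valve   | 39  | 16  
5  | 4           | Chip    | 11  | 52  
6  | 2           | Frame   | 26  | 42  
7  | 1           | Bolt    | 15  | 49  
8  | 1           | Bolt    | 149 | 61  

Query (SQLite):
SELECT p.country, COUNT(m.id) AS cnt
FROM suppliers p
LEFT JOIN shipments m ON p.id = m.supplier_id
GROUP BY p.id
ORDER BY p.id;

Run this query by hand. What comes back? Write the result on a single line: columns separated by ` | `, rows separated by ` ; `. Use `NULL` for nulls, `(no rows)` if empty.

LEFT JOIN keeps every suppliers row; unmatched ones get NULL for shipments columns.
Group by suppliers.id and compute COUNT(m.id). COUNT(col) of an all-NULL group is 0.
  1: ids {2, 7, 8} → COUNT(m.id)=3
  2: ids {1, 6} → COUNT(m.id)=2
  3: ids {3, 4} → COUNT(m.id)=2
  4: ids {5} → COUNT(m.id)=1

Germany | 3 ; Canada | 2 ; Brazil | 2 ; Canada | 1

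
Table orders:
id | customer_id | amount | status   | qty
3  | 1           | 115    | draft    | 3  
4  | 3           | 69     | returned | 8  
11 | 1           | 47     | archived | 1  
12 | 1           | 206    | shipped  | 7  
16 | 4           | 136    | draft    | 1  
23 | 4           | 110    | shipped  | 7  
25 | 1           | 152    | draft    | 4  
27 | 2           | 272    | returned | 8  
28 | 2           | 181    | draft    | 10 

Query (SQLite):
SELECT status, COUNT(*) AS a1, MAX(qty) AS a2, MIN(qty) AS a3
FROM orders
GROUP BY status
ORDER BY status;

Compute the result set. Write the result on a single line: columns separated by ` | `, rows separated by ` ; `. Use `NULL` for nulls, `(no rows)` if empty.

archived | 1 | 1 | 1 ; draft | 4 | 10 | 1 ; returned | 2 | 8 | 8 ; shipped | 2 | 7 | 7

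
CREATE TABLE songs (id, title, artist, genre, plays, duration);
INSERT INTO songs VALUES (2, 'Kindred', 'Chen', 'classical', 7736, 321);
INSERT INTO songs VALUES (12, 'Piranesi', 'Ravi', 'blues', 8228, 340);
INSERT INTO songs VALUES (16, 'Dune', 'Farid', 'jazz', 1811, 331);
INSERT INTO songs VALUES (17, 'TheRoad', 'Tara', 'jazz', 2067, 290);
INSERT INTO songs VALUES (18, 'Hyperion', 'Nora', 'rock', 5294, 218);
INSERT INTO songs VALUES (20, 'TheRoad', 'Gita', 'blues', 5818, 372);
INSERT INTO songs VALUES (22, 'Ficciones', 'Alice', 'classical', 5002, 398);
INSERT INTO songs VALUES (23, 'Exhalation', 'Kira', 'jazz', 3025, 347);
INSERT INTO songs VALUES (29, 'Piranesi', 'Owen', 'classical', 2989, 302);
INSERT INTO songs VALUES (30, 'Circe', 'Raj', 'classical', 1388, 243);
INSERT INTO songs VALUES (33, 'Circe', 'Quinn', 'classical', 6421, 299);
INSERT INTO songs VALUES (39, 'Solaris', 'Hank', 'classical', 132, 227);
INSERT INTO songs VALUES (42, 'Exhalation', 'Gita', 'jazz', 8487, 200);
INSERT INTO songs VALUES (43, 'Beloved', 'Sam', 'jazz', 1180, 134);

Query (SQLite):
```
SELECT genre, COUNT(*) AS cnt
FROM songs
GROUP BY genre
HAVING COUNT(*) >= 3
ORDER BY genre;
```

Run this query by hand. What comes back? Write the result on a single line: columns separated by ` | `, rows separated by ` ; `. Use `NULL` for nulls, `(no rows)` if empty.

classical | 6 ; jazz | 5

Partition songs by genre; compute COUNT(*) within each group.
HAVING: keep groups with count ≥ 3.
  blues: ids {12, 20} → COUNT(*)=2
  classical: ids {2, 22, 29, 30, 33, 39} → COUNT(*)=6
  jazz: ids {16, 17, 23, 42, 43} → COUNT(*)=5
  rock: ids {18} → COUNT(*)=1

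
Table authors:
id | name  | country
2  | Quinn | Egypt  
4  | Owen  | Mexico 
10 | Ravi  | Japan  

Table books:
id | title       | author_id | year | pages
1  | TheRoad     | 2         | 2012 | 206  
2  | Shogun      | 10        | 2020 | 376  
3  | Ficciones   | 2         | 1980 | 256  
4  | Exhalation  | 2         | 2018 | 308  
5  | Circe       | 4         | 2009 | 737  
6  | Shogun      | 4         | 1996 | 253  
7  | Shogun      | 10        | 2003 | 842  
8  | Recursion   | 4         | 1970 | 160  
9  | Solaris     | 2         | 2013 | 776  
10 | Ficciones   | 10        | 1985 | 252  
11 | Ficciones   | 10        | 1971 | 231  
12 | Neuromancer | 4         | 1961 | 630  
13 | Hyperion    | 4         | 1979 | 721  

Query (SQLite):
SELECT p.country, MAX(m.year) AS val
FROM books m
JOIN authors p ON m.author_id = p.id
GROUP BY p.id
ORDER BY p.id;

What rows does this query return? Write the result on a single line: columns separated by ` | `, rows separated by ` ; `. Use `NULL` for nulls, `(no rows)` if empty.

Egypt | 2018 ; Mexico | 2009 ; Japan | 2020

Join each books row to its authors via author_id.
Group joined rows by authors.id; compute MAX(m.year) per group.
  2: ids {1, 3, 4, 9} → MAX(m.year)=2018
  4: ids {5, 6, 8, 12, 13} → MAX(m.year)=2009
  10: ids {2, 7, 10, 11} → MAX(m.year)=2020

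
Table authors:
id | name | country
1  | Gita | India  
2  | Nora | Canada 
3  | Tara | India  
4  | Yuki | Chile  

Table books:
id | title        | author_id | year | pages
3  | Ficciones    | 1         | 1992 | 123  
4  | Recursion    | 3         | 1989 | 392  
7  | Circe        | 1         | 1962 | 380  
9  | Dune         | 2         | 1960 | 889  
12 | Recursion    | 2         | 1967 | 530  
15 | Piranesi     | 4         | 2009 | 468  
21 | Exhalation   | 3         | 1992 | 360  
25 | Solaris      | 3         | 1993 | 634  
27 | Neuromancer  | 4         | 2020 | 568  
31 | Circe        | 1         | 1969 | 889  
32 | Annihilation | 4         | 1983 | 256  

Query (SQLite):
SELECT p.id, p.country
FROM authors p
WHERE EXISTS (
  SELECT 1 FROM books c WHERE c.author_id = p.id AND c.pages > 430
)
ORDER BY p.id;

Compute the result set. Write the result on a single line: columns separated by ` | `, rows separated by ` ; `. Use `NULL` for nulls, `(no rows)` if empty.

1 | India ; 2 | Canada ; 3 | India ; 4 | Chile

For each authors row, check whether any books with matching author_id has pages > 430.
Keep rows where that is true.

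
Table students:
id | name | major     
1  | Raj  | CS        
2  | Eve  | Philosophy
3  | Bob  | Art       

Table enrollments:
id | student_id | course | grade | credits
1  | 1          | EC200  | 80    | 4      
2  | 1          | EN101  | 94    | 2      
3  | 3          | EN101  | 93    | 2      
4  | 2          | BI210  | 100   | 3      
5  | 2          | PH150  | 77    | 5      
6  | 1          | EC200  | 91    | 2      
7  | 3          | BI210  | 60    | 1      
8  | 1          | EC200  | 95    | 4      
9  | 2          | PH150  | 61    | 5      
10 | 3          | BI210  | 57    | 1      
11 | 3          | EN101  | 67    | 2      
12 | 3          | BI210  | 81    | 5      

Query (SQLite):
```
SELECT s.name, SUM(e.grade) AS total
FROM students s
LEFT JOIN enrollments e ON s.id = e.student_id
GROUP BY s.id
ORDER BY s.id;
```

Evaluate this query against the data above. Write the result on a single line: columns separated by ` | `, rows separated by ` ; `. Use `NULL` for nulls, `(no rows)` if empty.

Raj | 360 ; Eve | 238 ; Bob | 358

LEFT JOIN keeps every students row; unmatched ones get NULL for enrollments columns.
Group by students.id and compute SUM(e.grade). SUM over an all-NULL group is NULL.
  1: ids {1, 2, 6, 8} → SUM(e.grade)=360
  2: ids {4, 5, 9} → SUM(e.grade)=238
  3: ids {3, 7, 10, 11, 12} → SUM(e.grade)=358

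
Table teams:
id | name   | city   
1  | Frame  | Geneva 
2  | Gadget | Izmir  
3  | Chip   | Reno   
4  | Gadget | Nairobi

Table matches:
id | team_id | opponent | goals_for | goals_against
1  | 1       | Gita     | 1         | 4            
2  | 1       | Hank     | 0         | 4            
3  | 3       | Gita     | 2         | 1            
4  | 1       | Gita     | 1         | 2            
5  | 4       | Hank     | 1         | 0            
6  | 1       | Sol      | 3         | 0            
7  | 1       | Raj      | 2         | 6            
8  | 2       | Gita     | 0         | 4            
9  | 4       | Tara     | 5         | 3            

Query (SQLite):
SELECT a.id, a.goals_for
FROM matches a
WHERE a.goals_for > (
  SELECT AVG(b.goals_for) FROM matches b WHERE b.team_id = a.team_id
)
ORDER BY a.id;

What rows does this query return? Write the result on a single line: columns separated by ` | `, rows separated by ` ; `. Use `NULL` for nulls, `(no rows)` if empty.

For each matches row a, compute AVG(goals_for) over rows sharing a.team_id.
Keep row a if a.goals_for > that per-group AVG.
  team_id=1: AVG(goals_for) = 1.4
  team_id=2: AVG(goals_for) = 0.0
  team_id=3: AVG(goals_for) = 2.0
  team_id=4: AVG(goals_for) = 3.0

6 | 3 ; 7 | 2 ; 9 | 5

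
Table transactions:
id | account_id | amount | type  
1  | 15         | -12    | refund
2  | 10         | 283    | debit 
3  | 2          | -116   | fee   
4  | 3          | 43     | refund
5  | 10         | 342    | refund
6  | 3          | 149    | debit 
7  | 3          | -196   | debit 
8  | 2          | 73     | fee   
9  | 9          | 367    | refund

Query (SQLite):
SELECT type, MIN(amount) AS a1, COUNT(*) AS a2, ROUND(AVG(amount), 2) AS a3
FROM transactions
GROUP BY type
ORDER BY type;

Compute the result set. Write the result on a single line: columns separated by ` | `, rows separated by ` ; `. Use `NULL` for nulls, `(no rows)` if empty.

Group transactions by type.
Per group compute: MIN(amount), COUNT(*), ROUND(AVG(amount), 2).
  debit: ids {2, 6, 7} → MIN(amount)=-196, COUNT(*)=3, ROUND(AVG(amount), 2)=78.67
  fee: ids {3, 8} → MIN(amount)=-116, COUNT(*)=2, ROUND(AVG(amount), 2)=-21.5
  refund: ids {1, 4, 5, 9} → MIN(amount)=-12, COUNT(*)=4, ROUND(AVG(amount), 2)=185

debit | -196 | 3 | 78.67 ; fee | -116 | 2 | -21.5 ; refund | -12 | 4 | 185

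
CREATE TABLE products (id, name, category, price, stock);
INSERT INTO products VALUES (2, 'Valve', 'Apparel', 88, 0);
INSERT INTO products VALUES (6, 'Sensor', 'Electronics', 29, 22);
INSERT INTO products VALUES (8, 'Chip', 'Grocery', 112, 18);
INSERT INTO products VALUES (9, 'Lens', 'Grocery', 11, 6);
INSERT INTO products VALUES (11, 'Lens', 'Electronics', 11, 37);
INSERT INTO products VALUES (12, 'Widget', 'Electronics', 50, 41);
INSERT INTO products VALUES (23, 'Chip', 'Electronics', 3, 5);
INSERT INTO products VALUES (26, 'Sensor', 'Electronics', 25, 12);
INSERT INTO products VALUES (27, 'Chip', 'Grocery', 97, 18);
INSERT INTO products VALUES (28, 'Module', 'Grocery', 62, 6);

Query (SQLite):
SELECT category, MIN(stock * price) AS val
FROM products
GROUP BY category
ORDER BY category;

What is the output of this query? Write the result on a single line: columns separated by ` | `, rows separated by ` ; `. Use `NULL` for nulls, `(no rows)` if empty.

Apparel | 0 ; Electronics | 15 ; Grocery | 66

For each row compute stock * price.
Group by category; take MIN of the expression per group.
  Apparel: ids {2} → MIN(stock * price)=0
  Electronics: ids {6, 11, 12, 23, 26} → MIN(stock * price)=15
  Grocery: ids {8, 9, 27, 28} → MIN(stock * price)=66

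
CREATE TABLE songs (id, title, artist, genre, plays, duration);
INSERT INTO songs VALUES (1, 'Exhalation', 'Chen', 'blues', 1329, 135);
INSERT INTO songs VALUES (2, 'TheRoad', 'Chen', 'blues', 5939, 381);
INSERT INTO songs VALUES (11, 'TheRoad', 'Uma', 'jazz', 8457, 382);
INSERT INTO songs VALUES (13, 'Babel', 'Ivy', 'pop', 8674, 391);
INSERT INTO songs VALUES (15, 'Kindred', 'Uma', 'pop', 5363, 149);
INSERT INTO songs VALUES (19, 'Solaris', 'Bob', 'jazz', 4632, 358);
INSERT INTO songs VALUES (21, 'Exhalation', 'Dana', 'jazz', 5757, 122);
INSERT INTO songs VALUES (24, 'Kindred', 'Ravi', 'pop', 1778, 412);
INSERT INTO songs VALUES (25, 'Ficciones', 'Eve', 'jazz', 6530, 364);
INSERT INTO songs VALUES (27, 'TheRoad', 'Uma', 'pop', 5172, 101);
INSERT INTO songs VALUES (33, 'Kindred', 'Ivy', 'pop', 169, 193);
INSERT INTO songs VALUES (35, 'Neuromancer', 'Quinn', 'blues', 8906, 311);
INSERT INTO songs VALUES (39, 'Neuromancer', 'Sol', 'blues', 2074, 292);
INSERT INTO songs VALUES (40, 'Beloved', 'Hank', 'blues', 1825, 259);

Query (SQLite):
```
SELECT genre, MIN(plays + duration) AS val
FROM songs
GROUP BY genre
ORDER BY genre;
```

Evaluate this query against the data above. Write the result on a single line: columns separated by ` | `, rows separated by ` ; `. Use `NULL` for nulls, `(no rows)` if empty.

blues | 1464 ; jazz | 4990 ; pop | 362

For each row compute plays + duration.
Group by genre; take MIN of the expression per group.
  blues: ids {1, 2, 35, 39, 40} → MIN(plays + duration)=1464
  jazz: ids {11, 19, 21, 25} → MIN(plays + duration)=4990
  pop: ids {13, 15, 24, 27, 33} → MIN(plays + duration)=362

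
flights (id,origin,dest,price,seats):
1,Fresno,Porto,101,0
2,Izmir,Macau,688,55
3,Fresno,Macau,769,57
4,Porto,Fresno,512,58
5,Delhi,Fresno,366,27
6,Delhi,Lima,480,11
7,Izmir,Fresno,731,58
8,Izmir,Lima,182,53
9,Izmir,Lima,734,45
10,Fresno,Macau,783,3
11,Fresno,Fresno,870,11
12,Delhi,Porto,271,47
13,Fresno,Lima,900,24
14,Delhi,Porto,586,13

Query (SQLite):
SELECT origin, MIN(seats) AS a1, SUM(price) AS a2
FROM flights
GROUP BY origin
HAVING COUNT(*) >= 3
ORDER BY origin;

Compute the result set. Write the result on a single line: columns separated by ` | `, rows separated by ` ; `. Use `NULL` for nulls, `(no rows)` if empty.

Group flights by origin.
Per group compute: MIN(seats), SUM(price).
HAVING: drop groups with fewer than 3 rows.
  Delhi: ids {5, 6, 12, 14} → MIN(seats)=11, SUM(price)=1703
  Fresno: ids {1, 3, 10, 11, 13} → MIN(seats)=0, SUM(price)=3423
  Izmir: ids {2, 7, 8, 9} → MIN(seats)=45, SUM(price)=2335
  Porto: ids {4} → MIN(seats)=58, SUM(price)=512

Delhi | 11 | 1703 ; Fresno | 0 | 3423 ; Izmir | 45 | 2335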